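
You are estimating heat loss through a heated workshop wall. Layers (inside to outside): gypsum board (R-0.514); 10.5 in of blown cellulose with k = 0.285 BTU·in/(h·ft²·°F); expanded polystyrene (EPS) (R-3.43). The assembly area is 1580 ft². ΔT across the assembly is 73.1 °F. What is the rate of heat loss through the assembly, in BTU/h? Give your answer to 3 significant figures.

10.5/0.285 = 36.84
R_total = 0.514 + 36.84 + 3.43 = 40.79 ft²·°F·h/BTU
Q = A·ΔT/R = 1580 × 73.1 / 40.79 = 2832 BTU/h

2830 BTU/h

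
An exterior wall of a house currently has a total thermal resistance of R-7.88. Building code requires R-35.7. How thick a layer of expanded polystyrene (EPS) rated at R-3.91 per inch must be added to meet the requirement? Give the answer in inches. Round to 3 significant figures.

7.12 in

ΔR = 35.7 − 7.88 = 27.82 ft²·°F·h/BTU
L = ΔR / (R/in) = 27.82/3.91 = 7.115 in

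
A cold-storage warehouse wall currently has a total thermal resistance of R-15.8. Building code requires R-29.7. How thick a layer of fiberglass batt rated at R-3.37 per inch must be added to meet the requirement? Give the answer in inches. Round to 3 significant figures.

4.12 in

ΔR = 29.7 − 15.8 = 13.9 ft²·°F·h/BTU
L = ΔR / (R/in) = 13.9/3.37 = 4.125 in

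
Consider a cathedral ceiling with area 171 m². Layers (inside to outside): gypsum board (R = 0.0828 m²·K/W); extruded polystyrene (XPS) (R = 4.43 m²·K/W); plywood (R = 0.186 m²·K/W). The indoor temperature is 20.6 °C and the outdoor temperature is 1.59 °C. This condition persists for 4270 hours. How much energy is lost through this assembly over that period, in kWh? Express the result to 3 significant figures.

2950 kWh

R_total = 0.0828 + 4.43 + 0.186 = 4.699 m²·K/W
Q = 171 × (20.6 − 1.59) / 4.699 = 691.8 W
E = 691.8 W × 4270 h / 1000 = 2954 kWh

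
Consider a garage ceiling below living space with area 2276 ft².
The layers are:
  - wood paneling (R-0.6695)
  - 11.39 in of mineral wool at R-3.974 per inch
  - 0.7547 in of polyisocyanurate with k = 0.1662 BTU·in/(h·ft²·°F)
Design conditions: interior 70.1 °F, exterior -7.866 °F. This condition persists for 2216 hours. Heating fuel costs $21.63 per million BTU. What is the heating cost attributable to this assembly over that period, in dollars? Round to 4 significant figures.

11.39 × 3.974 = 45.264
0.7547/0.1662 = 4.5409
R_total = 0.6695 + 45.264 + 4.5409 = 50.474 ft²·°F·h/BTU
Q = 2276 × (70.1 − (-7.866)) / 50.474 = 3515.7 BTU/h
E = 3515.7 × 2216 = 7790700 BTU
Cost = 7790700/10⁶ × 21.63 = $168.51

168.5 dollars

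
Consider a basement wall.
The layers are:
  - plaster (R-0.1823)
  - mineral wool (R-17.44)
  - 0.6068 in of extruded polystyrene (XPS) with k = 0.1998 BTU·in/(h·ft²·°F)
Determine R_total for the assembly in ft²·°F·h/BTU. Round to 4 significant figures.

20.66 ft²·°F·h/BTU

0.6068/0.1998 = 3.037
R_total = 0.1823 + 17.44 + 3.037 = 20.659 ft²·°F·h/BTU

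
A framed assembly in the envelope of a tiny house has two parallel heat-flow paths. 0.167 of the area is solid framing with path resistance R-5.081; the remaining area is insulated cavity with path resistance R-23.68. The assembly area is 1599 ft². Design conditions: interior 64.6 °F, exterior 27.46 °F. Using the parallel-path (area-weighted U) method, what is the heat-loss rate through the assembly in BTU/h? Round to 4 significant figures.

4041 BTU/h

U_eff = 0.833/23.68 + 0.167/5.081 = 0.035177 + 0.032868 = 0.068045
R_eff = 1/U_eff = 14.696 ft²·°F·h/BTU
Q = 1599 × (64.6 − 27.46) / 14.696 = 4041 BTU/h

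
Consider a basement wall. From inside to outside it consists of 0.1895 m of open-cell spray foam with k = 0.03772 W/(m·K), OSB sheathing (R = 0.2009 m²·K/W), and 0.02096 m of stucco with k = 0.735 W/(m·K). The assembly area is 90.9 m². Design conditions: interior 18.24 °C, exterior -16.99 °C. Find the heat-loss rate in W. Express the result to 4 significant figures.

609.6 W

0.1895/0.03772 = 5.0239
0.02096/0.735 = 0.028517
R_total = 5.0239 + 0.2009 + 0.028517 = 5.2533 m²·K/W
Q = A·ΔT/R = 90.9 × (18.24 − (-16.99)) / 5.2533 = 609.6 W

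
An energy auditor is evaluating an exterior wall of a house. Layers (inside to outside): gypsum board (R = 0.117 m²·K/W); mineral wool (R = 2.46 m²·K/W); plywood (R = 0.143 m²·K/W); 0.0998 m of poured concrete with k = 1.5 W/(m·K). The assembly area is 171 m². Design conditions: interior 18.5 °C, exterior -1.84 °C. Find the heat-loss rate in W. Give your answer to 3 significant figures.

1250 W

0.0998/1.5 = 0.06653
R_total = 0.117 + 2.46 + 0.143 + 0.06653 = 2.787 m²·K/W
Q = A·ΔT/R = 171 × (18.5 − (-1.84)) / 2.787 = 1248 W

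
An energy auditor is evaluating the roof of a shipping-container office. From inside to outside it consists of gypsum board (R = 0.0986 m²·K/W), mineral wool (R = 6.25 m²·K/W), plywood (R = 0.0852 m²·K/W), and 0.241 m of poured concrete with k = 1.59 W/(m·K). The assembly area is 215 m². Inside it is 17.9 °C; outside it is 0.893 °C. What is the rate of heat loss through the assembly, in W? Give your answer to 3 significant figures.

0.241/1.59 = 0.1516
R_total = 0.0986 + 6.25 + 0.0852 + 0.1516 = 6.585 m²·K/W
Q = A·ΔT/R = 215 × (17.9 − 0.893) / 6.585 = 555.2 W

555 W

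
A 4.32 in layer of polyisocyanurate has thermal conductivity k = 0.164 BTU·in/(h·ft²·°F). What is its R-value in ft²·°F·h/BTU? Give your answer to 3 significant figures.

26.3 ft²·°F·h/BTU

R = L/k = 4.32/0.164 = 26.34 ft²·°F·h/BTU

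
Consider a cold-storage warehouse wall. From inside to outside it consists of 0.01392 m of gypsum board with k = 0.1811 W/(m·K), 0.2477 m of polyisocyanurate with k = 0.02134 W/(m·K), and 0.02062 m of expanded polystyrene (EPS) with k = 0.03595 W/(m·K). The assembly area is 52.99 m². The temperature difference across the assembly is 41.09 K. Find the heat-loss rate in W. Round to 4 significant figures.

177.6 W

0.01392/0.1811 = 0.076864
0.2477/0.02134 = 11.607
0.02062/0.03595 = 0.57357
R_total = 0.076864 + 11.607 + 0.57357 = 12.258 m²·K/W
Q = A·ΔT/R = 52.99 × 41.09 / 12.258 = 177.63 W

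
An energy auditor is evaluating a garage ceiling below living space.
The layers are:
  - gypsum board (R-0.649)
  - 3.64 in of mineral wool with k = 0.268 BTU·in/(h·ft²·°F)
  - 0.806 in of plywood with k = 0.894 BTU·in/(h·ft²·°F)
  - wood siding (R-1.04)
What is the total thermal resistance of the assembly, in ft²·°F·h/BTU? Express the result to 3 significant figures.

3.64/0.268 = 13.58
0.806/0.894 = 0.9016
R_total = 0.649 + 13.58 + 0.9016 + 1.04 = 16.17 ft²·°F·h/BTU

16.2 ft²·°F·h/BTU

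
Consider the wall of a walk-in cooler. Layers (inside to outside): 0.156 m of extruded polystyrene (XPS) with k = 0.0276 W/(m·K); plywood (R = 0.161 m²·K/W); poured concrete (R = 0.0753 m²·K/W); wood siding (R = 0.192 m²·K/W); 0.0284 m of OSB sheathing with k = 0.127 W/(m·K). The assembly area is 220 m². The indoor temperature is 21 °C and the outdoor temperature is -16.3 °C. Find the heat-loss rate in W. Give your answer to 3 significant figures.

0.156/0.0276 = 5.652
0.0284/0.127 = 0.2236
R_total = 5.652 + 0.161 + 0.0753 + 0.192 + 0.2236 = 6.304 m²·K/W
Q = A·ΔT/R = 220 × (21 − (-16.3)) / 6.304 = 1302 W

1300 W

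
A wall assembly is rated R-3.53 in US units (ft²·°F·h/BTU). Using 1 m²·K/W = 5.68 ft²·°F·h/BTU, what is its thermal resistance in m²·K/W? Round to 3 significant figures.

0.621 m²·K/W

R_SI = 3.53/5.68 = 0.6215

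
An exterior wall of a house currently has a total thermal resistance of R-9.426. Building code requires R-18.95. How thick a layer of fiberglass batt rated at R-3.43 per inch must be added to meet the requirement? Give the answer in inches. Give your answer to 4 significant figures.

2.777 in

ΔR = 18.95 − 9.426 = 9.524 ft²·°F·h/BTU
L = ΔR / (R/in) = 9.524/3.43 = 2.7767 in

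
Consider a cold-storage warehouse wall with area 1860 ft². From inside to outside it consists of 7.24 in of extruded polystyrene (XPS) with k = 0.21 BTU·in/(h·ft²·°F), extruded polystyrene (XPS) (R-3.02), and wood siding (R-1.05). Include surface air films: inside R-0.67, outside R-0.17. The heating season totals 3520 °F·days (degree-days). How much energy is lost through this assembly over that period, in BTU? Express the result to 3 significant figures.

3990000 BTU

7.24/0.21 = 34.48
R_total = 0.67 + 34.48 + 3.02 + 1.05 + 0.17 = 39.39 ft²·°F·h/BTU
E = A × HDD × 24 / R = 1860 × 3520 × 24 / 39.39 = 3990000 BTU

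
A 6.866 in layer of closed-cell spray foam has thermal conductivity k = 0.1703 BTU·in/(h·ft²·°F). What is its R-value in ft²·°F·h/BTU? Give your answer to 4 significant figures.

R = L/k = 6.866/0.1703 = 40.317 ft²·°F·h/BTU

40.32 ft²·°F·h/BTU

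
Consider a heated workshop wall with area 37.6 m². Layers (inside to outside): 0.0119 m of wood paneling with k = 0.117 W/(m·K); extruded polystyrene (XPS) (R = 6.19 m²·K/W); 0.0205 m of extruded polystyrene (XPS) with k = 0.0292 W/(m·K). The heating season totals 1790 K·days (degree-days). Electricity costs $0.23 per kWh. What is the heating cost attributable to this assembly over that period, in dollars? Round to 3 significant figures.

0.0119/0.117 = 0.1017
0.0205/0.0292 = 0.7021
R_total = 0.1017 + 6.19 + 0.7021 = 6.994 m²·K/W
E = A × HDD × 24 / R / 1000 = 37.6 × 1790 × 24 / 6.994 / 1000 = 231 kWh
Cost = 231 × 0.23 = $53.12

53.1 dollars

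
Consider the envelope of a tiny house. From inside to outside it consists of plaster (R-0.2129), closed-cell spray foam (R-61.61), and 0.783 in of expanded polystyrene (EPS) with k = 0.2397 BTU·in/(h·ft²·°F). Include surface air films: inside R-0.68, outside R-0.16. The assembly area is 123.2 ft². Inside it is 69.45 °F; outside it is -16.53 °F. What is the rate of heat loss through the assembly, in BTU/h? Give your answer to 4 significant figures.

0.783/0.2397 = 3.2666
R_total = 0.68 + 0.2129 + 61.61 + 3.2666 + 0.16 = 65.929 ft²·°F·h/BTU
Q = A·ΔT/R = 123.2 × (69.45 − (-16.53)) / 65.929 = 160.67 BTU/h

160.7 BTU/h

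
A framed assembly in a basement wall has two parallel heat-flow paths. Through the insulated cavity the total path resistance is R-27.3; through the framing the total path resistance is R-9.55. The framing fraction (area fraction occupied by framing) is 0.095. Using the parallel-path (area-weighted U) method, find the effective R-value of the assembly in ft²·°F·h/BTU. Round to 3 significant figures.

U_eff = 0.905/27.3 + 0.095/9.55 = 0.03315 + 0.009948 = 0.0431
R_eff = 1/U_eff = 23.2 ft²·°F·h/BTU

23.2 ft²·°F·h/BTU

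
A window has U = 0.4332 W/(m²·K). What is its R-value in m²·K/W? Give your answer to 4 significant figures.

R = 1/U = 1/0.4332 = 2.3084

2.308 m²·K/W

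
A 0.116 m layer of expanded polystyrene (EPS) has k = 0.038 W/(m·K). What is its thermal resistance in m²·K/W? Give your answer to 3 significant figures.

3.05 m²·K/W

R = L/k = 0.116/0.038 = 3.053 m²·K/W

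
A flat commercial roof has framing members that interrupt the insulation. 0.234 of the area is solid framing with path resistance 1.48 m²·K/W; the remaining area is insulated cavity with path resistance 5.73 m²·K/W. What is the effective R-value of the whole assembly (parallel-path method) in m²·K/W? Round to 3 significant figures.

3.43 m²·K/W

U_eff = 0.766/5.73 + 0.234/1.48 = 0.1337 + 0.1581 = 0.2918
R_eff = 1/U_eff = 3.427 m²·K/W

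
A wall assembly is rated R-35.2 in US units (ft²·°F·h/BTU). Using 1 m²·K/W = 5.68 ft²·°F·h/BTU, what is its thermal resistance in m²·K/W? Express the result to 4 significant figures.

6.197 m²·K/W

R_SI = 35.2/5.68 = 6.1972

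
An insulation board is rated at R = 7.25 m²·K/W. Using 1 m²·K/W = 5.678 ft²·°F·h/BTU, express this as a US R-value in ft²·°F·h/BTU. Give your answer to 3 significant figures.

R_US = 7.25 × 5.678 = 41.17

41.2 ft²·°F·h/BTU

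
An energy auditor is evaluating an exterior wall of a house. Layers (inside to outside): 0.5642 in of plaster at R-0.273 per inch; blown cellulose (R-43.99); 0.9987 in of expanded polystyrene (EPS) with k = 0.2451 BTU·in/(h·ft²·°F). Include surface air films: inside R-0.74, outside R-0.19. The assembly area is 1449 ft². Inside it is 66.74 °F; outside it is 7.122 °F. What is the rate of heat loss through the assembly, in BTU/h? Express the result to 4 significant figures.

0.5642 × 0.273 = 0.15403
0.9987/0.2451 = 4.0747
R_total = 0.74 + 0.15403 + 43.99 + 4.0747 + 0.19 = 49.149 ft²·°F·h/BTU
Q = A·ΔT/R = 1449 × (66.74 − 7.122) / 49.149 = 1757.7 BTU/h

1758 BTU/h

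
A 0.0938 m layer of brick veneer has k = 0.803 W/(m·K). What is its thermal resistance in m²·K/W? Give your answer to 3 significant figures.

R = L/k = 0.0938/0.803 = 0.1168 m²·K/W

0.117 m²·K/W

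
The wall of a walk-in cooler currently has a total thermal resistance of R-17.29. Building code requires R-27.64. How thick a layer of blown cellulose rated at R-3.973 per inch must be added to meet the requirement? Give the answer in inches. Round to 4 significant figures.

ΔR = 27.64 − 17.29 = 10.35 ft²·°F·h/BTU
L = ΔR / (R/in) = 10.35/3.973 = 2.6051 in

2.605 in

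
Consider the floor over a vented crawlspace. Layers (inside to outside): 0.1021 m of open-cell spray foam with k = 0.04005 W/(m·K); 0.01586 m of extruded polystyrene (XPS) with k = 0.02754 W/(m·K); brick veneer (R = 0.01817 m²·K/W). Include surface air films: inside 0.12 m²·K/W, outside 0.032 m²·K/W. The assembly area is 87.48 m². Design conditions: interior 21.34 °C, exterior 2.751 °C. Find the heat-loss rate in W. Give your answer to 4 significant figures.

0.1021/0.04005 = 2.5493
0.01586/0.02754 = 0.57589
R_total = 0.12 + 2.5493 + 0.57589 + 0.01817 + 0.032 = 3.2954 m²·K/W
Q = A·ΔT/R = 87.48 × (21.34 − 2.751) / 3.2954 = 493.47 W

493.5 W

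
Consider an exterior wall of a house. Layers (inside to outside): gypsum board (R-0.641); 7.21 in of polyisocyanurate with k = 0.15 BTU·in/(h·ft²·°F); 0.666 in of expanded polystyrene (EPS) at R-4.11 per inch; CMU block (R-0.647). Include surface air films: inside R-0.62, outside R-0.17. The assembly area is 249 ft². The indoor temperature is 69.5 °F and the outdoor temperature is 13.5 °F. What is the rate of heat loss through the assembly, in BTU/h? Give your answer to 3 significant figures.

264 BTU/h

7.21/0.15 = 48.07
0.666 × 4.11 = 2.737
R_total = 0.62 + 0.641 + 48.07 + 2.737 + 0.647 + 0.17 = 52.88 ft²·°F·h/BTU
Q = A·ΔT/R = 249 × (69.5 − 13.5) / 52.88 = 263.7 BTU/h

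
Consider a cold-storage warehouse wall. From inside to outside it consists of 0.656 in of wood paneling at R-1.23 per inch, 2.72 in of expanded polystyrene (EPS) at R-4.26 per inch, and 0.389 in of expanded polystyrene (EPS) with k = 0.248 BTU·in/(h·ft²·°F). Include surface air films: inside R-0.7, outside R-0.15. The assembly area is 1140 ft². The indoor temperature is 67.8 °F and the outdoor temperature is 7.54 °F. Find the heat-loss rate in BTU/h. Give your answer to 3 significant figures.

4640 BTU/h

0.656 × 1.23 = 0.8069
2.72 × 4.26 = 11.59
0.389/0.248 = 1.569
R_total = 0.7 + 0.8069 + 11.59 + 1.569 + 0.15 = 14.81 ft²·°F·h/BTU
Q = A·ΔT/R = 1140 × (67.8 − 7.54) / 14.81 = 4638 BTU/h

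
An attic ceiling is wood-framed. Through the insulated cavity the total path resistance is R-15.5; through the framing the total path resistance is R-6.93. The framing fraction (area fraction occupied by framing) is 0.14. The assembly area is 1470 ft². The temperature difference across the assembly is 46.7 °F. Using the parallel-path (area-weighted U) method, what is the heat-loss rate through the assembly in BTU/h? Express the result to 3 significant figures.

U_eff = 0.86/15.5 + 0.14/6.93 = 0.05548 + 0.0202 = 0.07569
R_eff = 1/U_eff = 13.21 ft²·°F·h/BTU
Q = 1470 × 46.7 / 13.21 = 5196 BTU/h

5200 BTU/h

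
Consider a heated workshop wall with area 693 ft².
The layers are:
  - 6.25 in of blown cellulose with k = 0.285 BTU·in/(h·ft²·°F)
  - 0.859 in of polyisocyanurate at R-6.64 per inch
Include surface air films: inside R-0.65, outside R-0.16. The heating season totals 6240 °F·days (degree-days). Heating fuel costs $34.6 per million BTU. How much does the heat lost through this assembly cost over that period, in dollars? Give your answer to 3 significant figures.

126 dollars

6.25/0.285 = 21.93
0.859 × 6.64 = 5.704
R_total = 0.65 + 21.93 + 5.704 + 0.16 = 28.44 ft²·°F·h/BTU
E = A × HDD × 24 / R = 693 × 6240 × 24 / 28.44 = 3649000 BTU
Cost = 3649000/10⁶ × 34.6 = $126.2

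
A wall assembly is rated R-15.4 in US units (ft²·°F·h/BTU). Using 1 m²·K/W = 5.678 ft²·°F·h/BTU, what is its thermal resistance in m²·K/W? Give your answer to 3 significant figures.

R_SI = 15.4/5.678 = 2.712

2.71 m²·K/W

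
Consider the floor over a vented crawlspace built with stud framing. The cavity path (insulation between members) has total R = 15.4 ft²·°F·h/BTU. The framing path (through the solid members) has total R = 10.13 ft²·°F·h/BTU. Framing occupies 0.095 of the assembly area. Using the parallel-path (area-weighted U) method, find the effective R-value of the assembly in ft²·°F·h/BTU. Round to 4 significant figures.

U_eff = 0.905/15.4 + 0.095/10.13 = 0.058766 + 0.0093781 = 0.068144
R_eff = 1/U_eff = 14.675 ft²·°F·h/BTU

14.67 ft²·°F·h/BTU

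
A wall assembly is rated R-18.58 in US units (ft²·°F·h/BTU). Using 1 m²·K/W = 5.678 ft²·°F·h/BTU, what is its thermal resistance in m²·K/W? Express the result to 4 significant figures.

R_SI = 18.58/5.678 = 3.2723

3.272 m²·K/W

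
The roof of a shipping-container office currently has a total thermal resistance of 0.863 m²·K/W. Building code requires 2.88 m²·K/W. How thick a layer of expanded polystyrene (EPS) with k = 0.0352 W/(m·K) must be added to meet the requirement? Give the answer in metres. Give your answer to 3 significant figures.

ΔR = 2.88 − 0.863 = 2.017 m²·K/W
L = ΔR × k = 2.017 × 0.0352 = 0.071 m

0.0710 m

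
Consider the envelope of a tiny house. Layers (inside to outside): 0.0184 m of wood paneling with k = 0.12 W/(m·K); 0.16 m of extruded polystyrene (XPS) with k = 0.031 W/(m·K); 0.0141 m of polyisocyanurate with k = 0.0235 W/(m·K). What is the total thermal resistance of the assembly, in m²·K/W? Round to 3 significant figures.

0.0184/0.12 = 0.1533
0.16/0.031 = 5.161
0.0141/0.0235 = 0.6
R_total = 0.1533 + 5.161 + 0.6 = 5.915 m²·K/W

5.91 m²·K/W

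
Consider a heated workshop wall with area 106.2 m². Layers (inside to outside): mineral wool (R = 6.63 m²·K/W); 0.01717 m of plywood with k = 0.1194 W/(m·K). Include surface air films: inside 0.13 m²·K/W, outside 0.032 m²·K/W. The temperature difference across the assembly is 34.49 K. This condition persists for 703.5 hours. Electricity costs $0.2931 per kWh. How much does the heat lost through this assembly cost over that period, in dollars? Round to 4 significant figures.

0.01717/0.1194 = 0.1438
R_total = 0.13 + 6.63 + 0.1438 + 0.032 = 6.9358 m²·K/W
Q = 106.2 × 34.49 / 6.9358 = 528.11 W
E = 528.11 W × 703.5 h / 1000 = 371.52 kWh
Cost = 371.52 × 0.2931 = $108.89

108.9 dollars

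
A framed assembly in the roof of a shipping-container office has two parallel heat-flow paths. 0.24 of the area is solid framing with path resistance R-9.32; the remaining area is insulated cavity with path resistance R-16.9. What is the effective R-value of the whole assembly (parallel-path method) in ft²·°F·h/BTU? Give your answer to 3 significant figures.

U_eff = 0.76/16.9 + 0.24/9.32 = 0.04497 + 0.02575 = 0.07072
R_eff = 1/U_eff = 14.14 ft²·°F·h/BTU

14.1 ft²·°F·h/BTU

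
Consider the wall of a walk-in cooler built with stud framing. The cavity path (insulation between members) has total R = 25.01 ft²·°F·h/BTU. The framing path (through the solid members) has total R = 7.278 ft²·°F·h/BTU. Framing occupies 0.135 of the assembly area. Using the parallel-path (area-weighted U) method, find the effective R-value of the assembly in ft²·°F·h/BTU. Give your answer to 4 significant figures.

U_eff = 0.865/25.01 + 0.135/7.278 = 0.034586 + 0.018549 = 0.053135
R_eff = 1/U_eff = 18.82 ft²·°F·h/BTU

18.82 ft²·°F·h/BTU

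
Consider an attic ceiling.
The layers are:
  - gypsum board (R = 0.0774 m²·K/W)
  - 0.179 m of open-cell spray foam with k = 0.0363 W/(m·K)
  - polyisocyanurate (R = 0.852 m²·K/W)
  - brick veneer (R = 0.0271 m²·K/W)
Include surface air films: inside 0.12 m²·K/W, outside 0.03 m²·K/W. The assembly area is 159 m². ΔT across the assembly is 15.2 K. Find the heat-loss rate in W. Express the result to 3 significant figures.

400 W

0.179/0.0363 = 4.931
R_total = 0.12 + 0.0774 + 4.931 + 0.852 + 0.0271 + 0.03 = 6.038 m²·K/W
Q = A·ΔT/R = 159 × 15.2 / 6.038 = 400.3 W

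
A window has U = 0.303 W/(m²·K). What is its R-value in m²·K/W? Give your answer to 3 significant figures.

R = 1/U = 1/0.303 = 3.3

3.30 m²·K/W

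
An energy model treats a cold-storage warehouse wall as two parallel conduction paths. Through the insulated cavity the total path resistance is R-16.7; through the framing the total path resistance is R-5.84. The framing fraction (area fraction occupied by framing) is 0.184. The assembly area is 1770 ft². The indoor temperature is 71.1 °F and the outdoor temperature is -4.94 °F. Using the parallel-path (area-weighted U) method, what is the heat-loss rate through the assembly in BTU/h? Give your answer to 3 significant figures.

U_eff = 0.816/16.7 + 0.184/5.84 = 0.04886 + 0.03151 = 0.08037
R_eff = 1/U_eff = 12.44 ft²·°F·h/BTU
Q = 1770 × (71.1 − (-4.94)) / 12.44 = 10820 BTU/h

10800 BTU/h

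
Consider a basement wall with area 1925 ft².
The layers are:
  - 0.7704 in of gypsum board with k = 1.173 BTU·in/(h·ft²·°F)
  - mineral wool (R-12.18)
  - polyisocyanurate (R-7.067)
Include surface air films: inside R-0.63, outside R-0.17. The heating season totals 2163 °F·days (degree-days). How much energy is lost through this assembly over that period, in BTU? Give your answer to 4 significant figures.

4827000 BTU

0.7704/1.173 = 0.65678
R_total = 0.63 + 0.65678 + 12.18 + 7.067 + 0.17 = 20.704 ft²·°F·h/BTU
E = A × HDD × 24 / R = 1925 × 2163 × 24 / 20.704 = 4826700 BTU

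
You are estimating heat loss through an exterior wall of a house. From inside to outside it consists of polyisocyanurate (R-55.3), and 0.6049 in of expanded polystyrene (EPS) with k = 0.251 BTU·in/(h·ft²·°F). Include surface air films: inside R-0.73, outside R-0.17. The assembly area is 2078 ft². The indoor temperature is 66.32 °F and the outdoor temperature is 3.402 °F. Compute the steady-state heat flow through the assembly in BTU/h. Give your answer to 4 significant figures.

2231 BTU/h

0.6049/0.251 = 2.41
R_total = 0.73 + 55.3 + 2.41 + 0.17 = 58.61 ft²·°F·h/BTU
Q = A·ΔT/R = 2078 × (66.32 − 3.402) / 58.61 = 2230.7 BTU/h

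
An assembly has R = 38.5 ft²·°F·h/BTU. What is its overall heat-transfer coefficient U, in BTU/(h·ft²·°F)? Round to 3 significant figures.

U = 1/R = 1/38.5 = 0.02597

0.0260 BTU/(h·ft²·°F)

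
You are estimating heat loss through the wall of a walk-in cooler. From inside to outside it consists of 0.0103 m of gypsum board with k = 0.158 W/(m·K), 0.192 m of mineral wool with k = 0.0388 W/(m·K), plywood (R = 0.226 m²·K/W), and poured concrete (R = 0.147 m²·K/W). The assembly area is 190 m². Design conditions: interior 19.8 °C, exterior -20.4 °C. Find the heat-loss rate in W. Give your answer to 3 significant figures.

1420 W

0.0103/0.158 = 0.06519
0.192/0.0388 = 4.948
R_total = 0.06519 + 4.948 + 0.226 + 0.147 = 5.387 m²·K/W
Q = A·ΔT/R = 190 × (19.8 − (-20.4)) / 5.387 = 1418 W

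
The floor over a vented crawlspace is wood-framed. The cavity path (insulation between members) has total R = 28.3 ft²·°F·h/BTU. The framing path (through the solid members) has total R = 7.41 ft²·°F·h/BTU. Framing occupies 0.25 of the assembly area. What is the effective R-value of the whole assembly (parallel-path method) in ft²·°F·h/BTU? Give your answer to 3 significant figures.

16.6 ft²·°F·h/BTU

U_eff = 0.75/28.3 + 0.25/7.41 = 0.0265 + 0.03374 = 0.06024
R_eff = 1/U_eff = 16.6 ft²·°F·h/BTU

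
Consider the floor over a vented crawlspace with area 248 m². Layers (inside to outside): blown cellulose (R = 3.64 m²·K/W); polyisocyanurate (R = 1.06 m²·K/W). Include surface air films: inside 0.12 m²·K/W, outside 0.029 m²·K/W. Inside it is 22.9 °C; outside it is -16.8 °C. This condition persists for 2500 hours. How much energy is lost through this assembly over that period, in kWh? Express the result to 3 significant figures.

R_total = 0.12 + 3.64 + 1.06 + 0.029 = 4.849 m²·K/W
Q = 248 × (22.9 − (-16.8)) / 4.849 = 2030 W
E = 2030 W × 2500 h / 1000 = 5076 kWh

5080 kWh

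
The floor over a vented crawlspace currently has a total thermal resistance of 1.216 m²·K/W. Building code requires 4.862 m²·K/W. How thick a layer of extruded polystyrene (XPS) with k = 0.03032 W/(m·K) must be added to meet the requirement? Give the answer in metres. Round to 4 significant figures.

ΔR = 4.862 − 1.216 = 3.646 m²·K/W
L = ΔR × k = 3.646 × 0.03032 = 0.11055 m

0.1105 m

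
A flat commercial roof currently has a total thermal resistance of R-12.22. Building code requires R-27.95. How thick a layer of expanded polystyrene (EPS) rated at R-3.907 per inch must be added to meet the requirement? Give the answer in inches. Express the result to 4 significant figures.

ΔR = 27.95 − 12.22 = 15.73 ft²·°F·h/BTU
L = ΔR / (R/in) = 15.73/3.907 = 4.0261 in

4.026 in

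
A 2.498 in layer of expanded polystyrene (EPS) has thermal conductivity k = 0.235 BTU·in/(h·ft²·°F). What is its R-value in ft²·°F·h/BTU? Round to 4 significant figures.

10.63 ft²·°F·h/BTU

R = L/k = 2.498/0.235 = 10.63 ft²·°F·h/BTU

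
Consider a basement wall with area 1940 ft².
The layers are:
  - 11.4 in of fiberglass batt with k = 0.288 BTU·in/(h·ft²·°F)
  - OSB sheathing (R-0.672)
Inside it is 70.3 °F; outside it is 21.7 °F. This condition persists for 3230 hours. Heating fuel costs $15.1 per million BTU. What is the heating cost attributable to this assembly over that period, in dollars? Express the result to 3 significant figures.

11.4/0.288 = 39.58
R_total = 39.58 + 0.672 = 40.26 ft²·°F·h/BTU
Q = 1940 × (70.3 − 21.7) / 40.26 = 2342 BTU/h
E = 2342 × 3230 = 7565000 BTU
Cost = 7565000/10⁶ × 15.1 = $114.2

114 dollars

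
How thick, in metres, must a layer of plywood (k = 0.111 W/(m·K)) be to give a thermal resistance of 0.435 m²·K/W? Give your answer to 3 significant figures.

0.0483 m

L = R·k = 0.435 × 0.111 = 0.04829 m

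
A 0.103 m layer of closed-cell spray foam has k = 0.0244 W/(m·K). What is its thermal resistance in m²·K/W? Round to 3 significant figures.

4.22 m²·K/W

R = L/k = 0.103/0.0244 = 4.221 m²·K/W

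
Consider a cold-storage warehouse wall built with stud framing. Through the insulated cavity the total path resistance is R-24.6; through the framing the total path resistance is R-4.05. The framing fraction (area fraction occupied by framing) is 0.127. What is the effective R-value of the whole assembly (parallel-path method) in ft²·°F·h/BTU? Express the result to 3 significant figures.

15.0 ft²·°F·h/BTU

U_eff = 0.873/24.6 + 0.127/4.05 = 0.03549 + 0.03136 = 0.06685
R_eff = 1/U_eff = 14.96 ft²·°F·h/BTU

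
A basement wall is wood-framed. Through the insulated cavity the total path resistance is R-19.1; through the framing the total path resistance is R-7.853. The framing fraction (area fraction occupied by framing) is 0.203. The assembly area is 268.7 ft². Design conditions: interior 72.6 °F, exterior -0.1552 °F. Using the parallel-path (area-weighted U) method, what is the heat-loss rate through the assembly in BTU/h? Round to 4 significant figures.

1321 BTU/h

U_eff = 0.797/19.1 + 0.203/7.853 = 0.041728 + 0.02585 = 0.067578
R_eff = 1/U_eff = 14.798 ft²·°F·h/BTU
Q = 268.7 × (72.6 − (-0.1552)) / 14.798 = 1321.1 BTU/h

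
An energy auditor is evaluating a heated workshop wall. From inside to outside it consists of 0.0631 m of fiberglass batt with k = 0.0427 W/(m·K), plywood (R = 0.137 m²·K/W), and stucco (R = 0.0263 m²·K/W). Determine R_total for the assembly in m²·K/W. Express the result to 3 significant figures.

0.0631/0.0427 = 1.478
R_total = 1.478 + 0.137 + 0.0263 = 1.641 m²·K/W

1.64 m²·K/W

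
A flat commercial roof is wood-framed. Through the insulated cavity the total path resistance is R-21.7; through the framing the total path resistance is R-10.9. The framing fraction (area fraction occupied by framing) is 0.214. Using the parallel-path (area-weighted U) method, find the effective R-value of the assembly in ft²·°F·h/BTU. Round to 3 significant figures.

U_eff = 0.786/21.7 + 0.214/10.9 = 0.03622 + 0.01963 = 0.05585
R_eff = 1/U_eff = 17.9 ft²·°F·h/BTU

17.9 ft²·°F·h/BTU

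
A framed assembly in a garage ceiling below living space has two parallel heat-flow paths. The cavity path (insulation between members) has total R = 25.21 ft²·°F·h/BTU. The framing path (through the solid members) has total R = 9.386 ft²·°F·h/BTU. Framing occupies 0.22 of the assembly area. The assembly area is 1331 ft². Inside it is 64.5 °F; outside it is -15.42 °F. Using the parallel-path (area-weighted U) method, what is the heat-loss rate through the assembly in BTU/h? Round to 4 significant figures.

5785 BTU/h

U_eff = 0.78/25.21 + 0.22/9.386 = 0.03094 + 0.023439 = 0.054379
R_eff = 1/U_eff = 18.389 ft²·°F·h/BTU
Q = 1331 × (64.5 − (-15.42)) / 18.389 = 5784.5 BTU/h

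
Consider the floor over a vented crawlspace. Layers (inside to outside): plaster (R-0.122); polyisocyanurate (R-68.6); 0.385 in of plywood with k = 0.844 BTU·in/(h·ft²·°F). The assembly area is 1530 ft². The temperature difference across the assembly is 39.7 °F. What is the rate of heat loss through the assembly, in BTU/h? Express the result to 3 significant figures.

878 BTU/h

0.385/0.844 = 0.4562
R_total = 0.122 + 68.6 + 0.4562 = 69.18 ft²·°F·h/BTU
Q = A·ΔT/R = 1530 × 39.7 / 69.18 = 878 BTU/h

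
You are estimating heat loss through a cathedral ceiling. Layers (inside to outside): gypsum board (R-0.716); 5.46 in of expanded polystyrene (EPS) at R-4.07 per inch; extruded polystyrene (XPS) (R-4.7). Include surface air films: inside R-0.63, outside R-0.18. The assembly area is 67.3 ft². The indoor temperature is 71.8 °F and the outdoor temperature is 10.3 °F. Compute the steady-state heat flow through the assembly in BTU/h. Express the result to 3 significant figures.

145 BTU/h

5.46 × 4.07 = 22.22
R_total = 0.63 + 0.716 + 22.22 + 4.7 + 0.18 = 28.45 ft²·°F·h/BTU
Q = A·ΔT/R = 67.3 × (71.8 − 10.3) / 28.45 = 145.5 BTU/h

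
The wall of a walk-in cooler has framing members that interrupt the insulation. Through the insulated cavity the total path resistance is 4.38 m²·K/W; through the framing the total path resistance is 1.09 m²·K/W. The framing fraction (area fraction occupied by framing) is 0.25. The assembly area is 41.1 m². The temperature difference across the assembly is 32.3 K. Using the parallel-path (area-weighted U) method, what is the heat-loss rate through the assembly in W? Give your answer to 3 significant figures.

U_eff = 0.75/4.38 + 0.25/1.09 = 0.1712 + 0.2294 = 0.4006
R_eff = 1/U_eff = 2.496 m²·K/W
Q = 41.1 × 32.3 / 2.496 = 531.8 W

532 W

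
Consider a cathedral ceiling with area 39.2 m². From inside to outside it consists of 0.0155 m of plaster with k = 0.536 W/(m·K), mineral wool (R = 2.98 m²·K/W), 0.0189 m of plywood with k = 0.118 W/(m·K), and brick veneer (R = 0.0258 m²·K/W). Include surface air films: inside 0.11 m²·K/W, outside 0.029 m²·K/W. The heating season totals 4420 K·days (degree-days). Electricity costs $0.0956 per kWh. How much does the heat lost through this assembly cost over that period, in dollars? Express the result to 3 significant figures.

0.0155/0.536 = 0.02892
0.0189/0.118 = 0.1602
R_total = 0.11 + 0.02892 + 2.98 + 0.1602 + 0.0258 + 0.029 = 3.334 m²·K/W
E = A × HDD × 24 / R / 1000 = 39.2 × 4420 × 24 / 3.334 / 1000 = 1247 kWh
Cost = 1247 × 0.0956 = $119.2

119 dollars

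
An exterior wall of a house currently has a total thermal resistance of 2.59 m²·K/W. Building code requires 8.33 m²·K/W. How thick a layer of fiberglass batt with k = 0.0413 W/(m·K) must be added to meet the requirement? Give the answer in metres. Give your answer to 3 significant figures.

0.237 m

ΔR = 8.33 − 2.59 = 5.74 m²·K/W
L = ΔR × k = 5.74 × 0.0413 = 0.2371 m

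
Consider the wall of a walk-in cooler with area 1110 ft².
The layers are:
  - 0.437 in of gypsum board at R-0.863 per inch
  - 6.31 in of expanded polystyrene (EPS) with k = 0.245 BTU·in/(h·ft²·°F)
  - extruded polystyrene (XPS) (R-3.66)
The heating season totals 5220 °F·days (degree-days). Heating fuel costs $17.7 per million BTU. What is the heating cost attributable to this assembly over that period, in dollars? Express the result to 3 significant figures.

82.6 dollars

0.437 × 0.863 = 0.3771
6.31/0.245 = 25.76
R_total = 0.3771 + 25.76 + 3.66 = 29.79 ft²·°F·h/BTU
E = A × HDD × 24 / R = 1110 × 5220 × 24 / 29.79 = 4668000 BTU
Cost = 4668000/10⁶ × 17.7 = $82.62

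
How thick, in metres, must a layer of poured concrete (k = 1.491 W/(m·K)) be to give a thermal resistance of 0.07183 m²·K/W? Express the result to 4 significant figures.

L = R·k = 0.07183 × 1.491 = 0.1071 m

0.1071 m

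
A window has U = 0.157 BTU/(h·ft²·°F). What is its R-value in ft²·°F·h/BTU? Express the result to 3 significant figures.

R = 1/U = 1/0.157 = 6.369

6.37 ft²·°F·h/BTU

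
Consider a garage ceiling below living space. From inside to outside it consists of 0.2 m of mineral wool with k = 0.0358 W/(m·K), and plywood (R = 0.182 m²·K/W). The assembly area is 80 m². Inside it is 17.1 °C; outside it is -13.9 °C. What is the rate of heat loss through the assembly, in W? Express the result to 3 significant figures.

430 W

0.2/0.0358 = 5.587
R_total = 5.587 + 0.182 = 5.769 m²·K/W
Q = A·ΔT/R = 80 × (17.1 − (-13.9)) / 5.769 = 429.9 W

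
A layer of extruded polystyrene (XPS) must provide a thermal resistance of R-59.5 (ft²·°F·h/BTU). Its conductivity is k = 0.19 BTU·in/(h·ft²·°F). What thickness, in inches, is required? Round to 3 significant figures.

11.3 in

L = R × k = 59.5 × 0.19 = 11.3 in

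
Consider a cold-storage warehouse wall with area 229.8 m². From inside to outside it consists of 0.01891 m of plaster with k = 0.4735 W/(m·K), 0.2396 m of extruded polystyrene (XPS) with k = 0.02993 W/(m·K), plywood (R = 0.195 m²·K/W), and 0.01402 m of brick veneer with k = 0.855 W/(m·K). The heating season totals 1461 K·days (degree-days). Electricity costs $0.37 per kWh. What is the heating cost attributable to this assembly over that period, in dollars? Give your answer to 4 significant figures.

0.01891/0.4735 = 0.039937
0.2396/0.02993 = 8.0053
0.01402/0.855 = 0.016398
R_total = 0.039937 + 8.0053 + 0.195 + 0.016398 = 8.2567 m²·K/W
E = A × HDD × 24 / R / 1000 = 229.8 × 1461 × 24 / 8.2567 / 1000 = 975.9 kWh
Cost = 975.9 × 0.37 = $361.08

361.1 dollars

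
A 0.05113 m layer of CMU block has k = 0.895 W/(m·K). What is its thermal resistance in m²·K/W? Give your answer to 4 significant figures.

R = L/k = 0.05113/0.895 = 0.057128 m²·K/W

0.05713 m²·K/W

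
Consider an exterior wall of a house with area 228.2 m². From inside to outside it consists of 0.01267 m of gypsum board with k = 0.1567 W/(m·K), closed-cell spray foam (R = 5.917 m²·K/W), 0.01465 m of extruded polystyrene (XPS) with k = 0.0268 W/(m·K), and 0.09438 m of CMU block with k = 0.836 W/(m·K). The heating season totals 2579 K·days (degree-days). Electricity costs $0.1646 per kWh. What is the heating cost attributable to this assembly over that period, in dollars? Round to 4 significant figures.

0.01267/0.1567 = 0.080855
0.01465/0.0268 = 0.54664
0.09438/0.836 = 0.11289
R_total = 0.080855 + 5.917 + 0.54664 + 0.11289 = 6.6574 m²·K/W
E = A × HDD × 24 / R / 1000 = 228.2 × 2579 × 24 / 6.6574 / 1000 = 2121.7 kWh
Cost = 2121.7 × 0.1646 = $349.22

349.2 dollars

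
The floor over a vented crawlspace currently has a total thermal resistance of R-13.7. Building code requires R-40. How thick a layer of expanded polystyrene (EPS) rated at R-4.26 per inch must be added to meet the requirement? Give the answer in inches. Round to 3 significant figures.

6.17 in

ΔR = 40 − 13.7 = 26.3 ft²·°F·h/BTU
L = ΔR / (R/in) = 26.3/4.26 = 6.174 in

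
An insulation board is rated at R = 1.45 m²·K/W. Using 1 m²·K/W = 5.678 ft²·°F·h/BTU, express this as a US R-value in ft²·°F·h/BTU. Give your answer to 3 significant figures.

R_US = 1.45 × 5.678 = 8.233

8.23 ft²·°F·h/BTU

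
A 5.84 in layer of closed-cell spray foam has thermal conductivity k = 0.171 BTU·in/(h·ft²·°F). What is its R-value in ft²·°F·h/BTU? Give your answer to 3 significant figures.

34.2 ft²·°F·h/BTU

R = L/k = 5.84/0.171 = 34.15 ft²·°F·h/BTU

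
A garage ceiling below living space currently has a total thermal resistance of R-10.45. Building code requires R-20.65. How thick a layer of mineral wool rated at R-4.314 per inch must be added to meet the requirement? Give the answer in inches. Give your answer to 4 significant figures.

2.364 in

ΔR = 20.65 − 10.45 = 10.2 ft²·°F·h/BTU
L = ΔR / (R/in) = 10.2/4.314 = 2.3644 in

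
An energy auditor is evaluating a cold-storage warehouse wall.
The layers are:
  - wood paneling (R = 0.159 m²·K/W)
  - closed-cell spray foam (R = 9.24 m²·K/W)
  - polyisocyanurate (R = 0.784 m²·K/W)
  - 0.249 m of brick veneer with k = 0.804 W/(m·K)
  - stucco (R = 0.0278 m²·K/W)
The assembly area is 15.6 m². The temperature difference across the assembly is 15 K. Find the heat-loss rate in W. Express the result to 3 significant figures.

0.249/0.804 = 0.3097
R_total = 0.159 + 9.24 + 0.784 + 0.3097 + 0.0278 = 10.52 m²·K/W
Q = A·ΔT/R = 15.6 × 15 / 10.52 = 22.24 W

22.2 W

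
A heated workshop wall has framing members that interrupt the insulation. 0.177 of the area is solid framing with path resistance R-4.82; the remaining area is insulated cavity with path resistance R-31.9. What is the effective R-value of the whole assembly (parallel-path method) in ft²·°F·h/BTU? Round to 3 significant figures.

U_eff = 0.823/31.9 + 0.177/4.82 = 0.0258 + 0.03672 = 0.06252
R_eff = 1/U_eff = 15.99 ft²·°F·h/BTU

16.0 ft²·°F·h/BTU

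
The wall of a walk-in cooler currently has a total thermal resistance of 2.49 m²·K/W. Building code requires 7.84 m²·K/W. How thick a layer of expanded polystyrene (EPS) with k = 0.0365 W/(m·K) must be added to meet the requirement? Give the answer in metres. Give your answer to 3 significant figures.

0.195 m

ΔR = 7.84 − 2.49 = 5.35 m²·K/W
L = ΔR × k = 5.35 × 0.0365 = 0.1953 m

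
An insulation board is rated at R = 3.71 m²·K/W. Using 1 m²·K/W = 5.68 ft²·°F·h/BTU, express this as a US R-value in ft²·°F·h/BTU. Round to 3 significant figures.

21.1 ft²·°F·h/BTU

R_US = 3.71 × 5.68 = 21.07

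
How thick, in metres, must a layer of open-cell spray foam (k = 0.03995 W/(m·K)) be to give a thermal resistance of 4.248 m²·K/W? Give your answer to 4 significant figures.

L = R·k = 4.248 × 0.03995 = 0.16971 m

0.1697 m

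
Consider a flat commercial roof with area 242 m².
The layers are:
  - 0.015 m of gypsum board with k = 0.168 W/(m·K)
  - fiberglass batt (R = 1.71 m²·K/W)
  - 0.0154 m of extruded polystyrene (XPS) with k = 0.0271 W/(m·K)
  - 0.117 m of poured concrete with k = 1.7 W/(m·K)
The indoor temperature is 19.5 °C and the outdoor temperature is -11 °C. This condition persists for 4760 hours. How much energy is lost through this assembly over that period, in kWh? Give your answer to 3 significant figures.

0.015/0.168 = 0.08929
0.0154/0.0271 = 0.5683
0.117/1.7 = 0.06882
R_total = 0.08929 + 1.71 + 0.5683 + 0.06882 = 2.436 m²·K/W
Q = 242 × (19.5 − (-11)) / 2.436 = 3030 W
E = 3030 W × 4760 h / 1000 = 14420 kWh

14400 kWh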